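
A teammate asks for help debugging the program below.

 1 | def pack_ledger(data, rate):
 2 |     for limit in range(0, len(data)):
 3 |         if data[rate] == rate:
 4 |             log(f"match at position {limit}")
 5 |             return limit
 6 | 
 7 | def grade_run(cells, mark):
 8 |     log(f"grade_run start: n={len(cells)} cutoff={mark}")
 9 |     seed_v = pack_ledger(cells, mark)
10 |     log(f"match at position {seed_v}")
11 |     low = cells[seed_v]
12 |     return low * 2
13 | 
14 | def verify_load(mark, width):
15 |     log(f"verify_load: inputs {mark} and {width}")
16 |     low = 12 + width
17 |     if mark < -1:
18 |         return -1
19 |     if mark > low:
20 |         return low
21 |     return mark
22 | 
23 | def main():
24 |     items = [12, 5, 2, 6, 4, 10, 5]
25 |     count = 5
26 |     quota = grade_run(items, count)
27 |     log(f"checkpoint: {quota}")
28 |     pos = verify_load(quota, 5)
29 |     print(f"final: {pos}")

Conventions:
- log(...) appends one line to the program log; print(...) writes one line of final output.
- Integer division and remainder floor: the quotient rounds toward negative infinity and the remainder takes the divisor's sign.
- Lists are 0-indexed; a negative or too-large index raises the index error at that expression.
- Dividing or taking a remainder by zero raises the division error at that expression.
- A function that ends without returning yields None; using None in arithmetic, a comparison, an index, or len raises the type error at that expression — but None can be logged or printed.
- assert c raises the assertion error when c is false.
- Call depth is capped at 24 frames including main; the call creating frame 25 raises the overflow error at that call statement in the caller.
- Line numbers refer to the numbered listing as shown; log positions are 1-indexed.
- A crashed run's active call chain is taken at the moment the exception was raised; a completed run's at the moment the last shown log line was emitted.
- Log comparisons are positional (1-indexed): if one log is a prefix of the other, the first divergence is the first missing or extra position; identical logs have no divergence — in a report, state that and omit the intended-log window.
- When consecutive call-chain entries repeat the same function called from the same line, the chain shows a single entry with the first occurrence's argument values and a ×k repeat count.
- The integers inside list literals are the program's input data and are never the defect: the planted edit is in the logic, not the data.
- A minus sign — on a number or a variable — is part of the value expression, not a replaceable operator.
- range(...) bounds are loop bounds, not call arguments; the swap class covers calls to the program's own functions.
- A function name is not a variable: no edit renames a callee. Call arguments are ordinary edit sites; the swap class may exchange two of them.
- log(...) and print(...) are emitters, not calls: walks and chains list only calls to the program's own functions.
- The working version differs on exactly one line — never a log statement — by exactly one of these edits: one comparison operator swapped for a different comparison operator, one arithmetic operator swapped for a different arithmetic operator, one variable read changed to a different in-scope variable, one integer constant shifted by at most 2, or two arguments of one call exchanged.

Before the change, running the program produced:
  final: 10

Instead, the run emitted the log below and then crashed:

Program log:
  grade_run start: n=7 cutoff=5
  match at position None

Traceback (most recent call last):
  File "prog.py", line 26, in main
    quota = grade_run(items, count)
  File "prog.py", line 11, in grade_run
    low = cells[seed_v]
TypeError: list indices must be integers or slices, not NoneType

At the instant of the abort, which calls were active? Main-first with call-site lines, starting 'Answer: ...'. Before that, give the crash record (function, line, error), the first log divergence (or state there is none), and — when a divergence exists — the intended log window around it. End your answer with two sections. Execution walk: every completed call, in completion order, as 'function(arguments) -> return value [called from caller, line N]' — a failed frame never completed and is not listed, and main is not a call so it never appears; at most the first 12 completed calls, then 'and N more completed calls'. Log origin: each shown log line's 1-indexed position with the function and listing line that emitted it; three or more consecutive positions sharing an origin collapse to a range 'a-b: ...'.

Answer: main -> grade_run (called at line 26).
The tell: Log line 2 is where behavior first shows: 'match at position None' appears instead of 'match at position 1'.
Crash: grade_run, line 11, TypeError.
First divergence: position 2; shown 'match at position None' vs intended 'match at position 1'.
Intended log window:
  1: grade_run start: n=7 cutoff=5
  2: match at position 1
  3: match at position 1
Execution walk:
  pack_ledger([12, 5, 2, 6, 4, 10, 5], 5) -> None  [called from grade_run, line 9]
Origin of each log line:
  1: from grade_run, line 8
  2: from grade_run, line 10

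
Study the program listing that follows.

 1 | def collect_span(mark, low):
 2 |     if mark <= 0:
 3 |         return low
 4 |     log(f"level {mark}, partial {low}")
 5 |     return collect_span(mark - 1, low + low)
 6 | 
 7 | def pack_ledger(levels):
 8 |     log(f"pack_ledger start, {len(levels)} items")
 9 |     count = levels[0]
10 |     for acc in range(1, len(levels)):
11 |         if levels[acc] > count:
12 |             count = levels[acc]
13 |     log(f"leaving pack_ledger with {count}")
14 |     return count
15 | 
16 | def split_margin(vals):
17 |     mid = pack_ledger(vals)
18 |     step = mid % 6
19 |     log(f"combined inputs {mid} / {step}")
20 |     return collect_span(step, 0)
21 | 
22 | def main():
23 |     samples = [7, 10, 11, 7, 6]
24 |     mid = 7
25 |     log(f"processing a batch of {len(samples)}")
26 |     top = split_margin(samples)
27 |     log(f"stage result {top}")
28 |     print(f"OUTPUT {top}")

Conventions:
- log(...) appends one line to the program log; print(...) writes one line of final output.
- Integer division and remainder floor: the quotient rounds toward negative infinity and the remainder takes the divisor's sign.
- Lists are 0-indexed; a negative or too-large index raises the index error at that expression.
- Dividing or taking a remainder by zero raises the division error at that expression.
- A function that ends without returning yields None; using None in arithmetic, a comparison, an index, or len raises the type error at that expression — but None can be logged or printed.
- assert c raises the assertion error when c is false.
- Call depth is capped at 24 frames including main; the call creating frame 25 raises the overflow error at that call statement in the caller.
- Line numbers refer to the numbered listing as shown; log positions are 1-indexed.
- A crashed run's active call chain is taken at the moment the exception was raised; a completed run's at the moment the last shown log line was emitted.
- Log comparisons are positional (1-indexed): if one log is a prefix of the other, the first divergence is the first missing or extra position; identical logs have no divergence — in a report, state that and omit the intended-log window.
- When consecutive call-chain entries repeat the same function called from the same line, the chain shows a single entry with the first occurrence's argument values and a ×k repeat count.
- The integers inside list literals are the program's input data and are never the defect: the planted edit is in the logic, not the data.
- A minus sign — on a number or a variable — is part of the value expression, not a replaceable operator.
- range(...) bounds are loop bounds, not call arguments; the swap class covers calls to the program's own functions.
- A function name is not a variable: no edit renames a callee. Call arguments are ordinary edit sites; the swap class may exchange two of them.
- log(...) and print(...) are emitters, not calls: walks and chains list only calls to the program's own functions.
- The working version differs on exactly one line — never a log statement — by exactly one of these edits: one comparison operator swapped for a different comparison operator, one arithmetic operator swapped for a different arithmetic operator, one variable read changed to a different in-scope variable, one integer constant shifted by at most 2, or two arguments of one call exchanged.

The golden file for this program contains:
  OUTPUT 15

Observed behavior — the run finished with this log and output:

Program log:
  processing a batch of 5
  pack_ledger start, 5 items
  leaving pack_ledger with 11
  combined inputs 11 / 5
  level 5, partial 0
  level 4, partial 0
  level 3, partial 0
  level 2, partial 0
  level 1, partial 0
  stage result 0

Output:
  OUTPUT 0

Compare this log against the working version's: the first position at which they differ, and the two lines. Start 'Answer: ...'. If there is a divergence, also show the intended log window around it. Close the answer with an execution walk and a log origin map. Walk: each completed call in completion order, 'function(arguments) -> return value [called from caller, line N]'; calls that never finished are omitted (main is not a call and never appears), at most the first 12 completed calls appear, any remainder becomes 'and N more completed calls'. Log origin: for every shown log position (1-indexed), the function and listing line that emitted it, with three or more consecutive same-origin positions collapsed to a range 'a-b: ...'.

Answer: position 6 — the shown line 'level 4, partial 0' should read 'level 4, partial 5'.
Intended log window:
  4: combined inputs 11 / 5
  5: level 5, partial 0
  6: level 4, partial 5
  7: level 3, partial 9
Execution walk:
  pack_ledger([7, 10, 11, 7, 6]) -> 11  [called from split_margin, line 17]
  collect_span(0, 0) -> 0  [called from collect_span, line 5]
  collect_span(1, 0) -> 0  [called from collect_span, line 5]
  collect_span(2, 0) -> 0  [called from collect_span, line 5]
  collect_span(3, 0) -> 0  [called from collect_span, line 5]
  collect_span(4, 0) -> 0  [called from collect_span, line 5]
  collect_span(5, 0) -> 0  [called from split_margin, line 20]
  split_margin([7, 10, 11, 7, 6]) -> 0  [called from main, line 26]
Log line origins:
  1: logged in main at line 25
  2: logged in pack_ledger at line 8
  3: logged in pack_ledger at line 13
  4: logged in split_margin at line 19
  5-9: logged in collect_span at line 4
  10: logged in main at line 27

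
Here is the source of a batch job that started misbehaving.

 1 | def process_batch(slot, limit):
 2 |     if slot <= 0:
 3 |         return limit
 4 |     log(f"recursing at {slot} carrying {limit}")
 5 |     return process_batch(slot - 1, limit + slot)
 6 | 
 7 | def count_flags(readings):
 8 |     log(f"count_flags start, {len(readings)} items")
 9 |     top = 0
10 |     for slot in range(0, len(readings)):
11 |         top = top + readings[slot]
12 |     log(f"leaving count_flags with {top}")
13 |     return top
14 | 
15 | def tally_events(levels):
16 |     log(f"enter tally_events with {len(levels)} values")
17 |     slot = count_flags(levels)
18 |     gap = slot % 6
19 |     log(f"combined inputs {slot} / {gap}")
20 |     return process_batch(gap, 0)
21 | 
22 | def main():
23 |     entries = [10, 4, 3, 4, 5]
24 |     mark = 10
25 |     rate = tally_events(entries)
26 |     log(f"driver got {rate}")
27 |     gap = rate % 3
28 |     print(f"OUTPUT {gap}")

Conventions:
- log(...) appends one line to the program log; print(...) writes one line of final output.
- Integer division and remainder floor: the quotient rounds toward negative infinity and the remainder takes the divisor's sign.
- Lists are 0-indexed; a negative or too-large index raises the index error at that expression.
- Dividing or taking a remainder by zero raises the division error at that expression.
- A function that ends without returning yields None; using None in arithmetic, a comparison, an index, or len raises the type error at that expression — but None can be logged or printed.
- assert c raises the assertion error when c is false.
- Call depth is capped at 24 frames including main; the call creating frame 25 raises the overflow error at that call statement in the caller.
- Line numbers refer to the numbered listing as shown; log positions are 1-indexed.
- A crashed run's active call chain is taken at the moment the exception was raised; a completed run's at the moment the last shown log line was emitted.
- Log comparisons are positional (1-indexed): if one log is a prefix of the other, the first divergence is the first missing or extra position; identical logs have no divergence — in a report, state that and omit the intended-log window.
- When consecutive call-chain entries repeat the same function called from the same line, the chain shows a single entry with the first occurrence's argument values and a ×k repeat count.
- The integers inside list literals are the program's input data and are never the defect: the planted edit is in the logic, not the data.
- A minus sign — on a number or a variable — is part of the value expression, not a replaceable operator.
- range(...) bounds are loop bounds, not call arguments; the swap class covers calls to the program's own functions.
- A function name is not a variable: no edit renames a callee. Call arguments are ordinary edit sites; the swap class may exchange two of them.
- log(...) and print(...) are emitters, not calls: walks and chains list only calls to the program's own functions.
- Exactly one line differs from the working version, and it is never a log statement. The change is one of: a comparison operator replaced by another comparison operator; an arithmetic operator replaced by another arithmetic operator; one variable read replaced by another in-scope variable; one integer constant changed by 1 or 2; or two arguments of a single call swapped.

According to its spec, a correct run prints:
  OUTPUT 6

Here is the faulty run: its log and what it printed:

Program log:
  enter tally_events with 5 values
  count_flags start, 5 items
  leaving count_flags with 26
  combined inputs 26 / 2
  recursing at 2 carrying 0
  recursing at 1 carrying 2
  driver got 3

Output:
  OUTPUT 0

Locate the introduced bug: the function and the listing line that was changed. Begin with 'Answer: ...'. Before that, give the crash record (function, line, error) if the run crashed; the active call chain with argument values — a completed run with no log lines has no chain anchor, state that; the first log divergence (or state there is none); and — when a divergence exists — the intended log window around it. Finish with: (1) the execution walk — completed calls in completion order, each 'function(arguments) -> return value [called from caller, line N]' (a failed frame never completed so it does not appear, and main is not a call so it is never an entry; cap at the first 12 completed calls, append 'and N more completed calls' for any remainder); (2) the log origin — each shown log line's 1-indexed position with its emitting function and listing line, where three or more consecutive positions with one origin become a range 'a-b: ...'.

Answer: the defect is in main at line 27.
The tell: Nothing in the log betrays the bug — only the output does.
Call chain: main.
First divergence: there is none — every log position agrees.
Execution walk:
  count_flags([10, 4, 3, 4, 5]) -> 26  [called from tally_events, line 17]
  process_batch(0, 3) -> 3  [called from process_batch, line 5]
  process_batch(1, 2) -> 3  [called from process_batch, line 5]
  process_batch(2, 0) -> 3  [called from tally_events, line 20]
  tally_events([10, 4, 3, 4, 5]) -> 3  [called from main, line 25]
Log origin:
  1 — tally_events, line 16
  2 — count_flags, line 8
  3 — count_flags, line 12
  4 — tally_events, line 19
  5 — process_batch, line 4
  6 — process_batch, line 4
  7 — main, line 26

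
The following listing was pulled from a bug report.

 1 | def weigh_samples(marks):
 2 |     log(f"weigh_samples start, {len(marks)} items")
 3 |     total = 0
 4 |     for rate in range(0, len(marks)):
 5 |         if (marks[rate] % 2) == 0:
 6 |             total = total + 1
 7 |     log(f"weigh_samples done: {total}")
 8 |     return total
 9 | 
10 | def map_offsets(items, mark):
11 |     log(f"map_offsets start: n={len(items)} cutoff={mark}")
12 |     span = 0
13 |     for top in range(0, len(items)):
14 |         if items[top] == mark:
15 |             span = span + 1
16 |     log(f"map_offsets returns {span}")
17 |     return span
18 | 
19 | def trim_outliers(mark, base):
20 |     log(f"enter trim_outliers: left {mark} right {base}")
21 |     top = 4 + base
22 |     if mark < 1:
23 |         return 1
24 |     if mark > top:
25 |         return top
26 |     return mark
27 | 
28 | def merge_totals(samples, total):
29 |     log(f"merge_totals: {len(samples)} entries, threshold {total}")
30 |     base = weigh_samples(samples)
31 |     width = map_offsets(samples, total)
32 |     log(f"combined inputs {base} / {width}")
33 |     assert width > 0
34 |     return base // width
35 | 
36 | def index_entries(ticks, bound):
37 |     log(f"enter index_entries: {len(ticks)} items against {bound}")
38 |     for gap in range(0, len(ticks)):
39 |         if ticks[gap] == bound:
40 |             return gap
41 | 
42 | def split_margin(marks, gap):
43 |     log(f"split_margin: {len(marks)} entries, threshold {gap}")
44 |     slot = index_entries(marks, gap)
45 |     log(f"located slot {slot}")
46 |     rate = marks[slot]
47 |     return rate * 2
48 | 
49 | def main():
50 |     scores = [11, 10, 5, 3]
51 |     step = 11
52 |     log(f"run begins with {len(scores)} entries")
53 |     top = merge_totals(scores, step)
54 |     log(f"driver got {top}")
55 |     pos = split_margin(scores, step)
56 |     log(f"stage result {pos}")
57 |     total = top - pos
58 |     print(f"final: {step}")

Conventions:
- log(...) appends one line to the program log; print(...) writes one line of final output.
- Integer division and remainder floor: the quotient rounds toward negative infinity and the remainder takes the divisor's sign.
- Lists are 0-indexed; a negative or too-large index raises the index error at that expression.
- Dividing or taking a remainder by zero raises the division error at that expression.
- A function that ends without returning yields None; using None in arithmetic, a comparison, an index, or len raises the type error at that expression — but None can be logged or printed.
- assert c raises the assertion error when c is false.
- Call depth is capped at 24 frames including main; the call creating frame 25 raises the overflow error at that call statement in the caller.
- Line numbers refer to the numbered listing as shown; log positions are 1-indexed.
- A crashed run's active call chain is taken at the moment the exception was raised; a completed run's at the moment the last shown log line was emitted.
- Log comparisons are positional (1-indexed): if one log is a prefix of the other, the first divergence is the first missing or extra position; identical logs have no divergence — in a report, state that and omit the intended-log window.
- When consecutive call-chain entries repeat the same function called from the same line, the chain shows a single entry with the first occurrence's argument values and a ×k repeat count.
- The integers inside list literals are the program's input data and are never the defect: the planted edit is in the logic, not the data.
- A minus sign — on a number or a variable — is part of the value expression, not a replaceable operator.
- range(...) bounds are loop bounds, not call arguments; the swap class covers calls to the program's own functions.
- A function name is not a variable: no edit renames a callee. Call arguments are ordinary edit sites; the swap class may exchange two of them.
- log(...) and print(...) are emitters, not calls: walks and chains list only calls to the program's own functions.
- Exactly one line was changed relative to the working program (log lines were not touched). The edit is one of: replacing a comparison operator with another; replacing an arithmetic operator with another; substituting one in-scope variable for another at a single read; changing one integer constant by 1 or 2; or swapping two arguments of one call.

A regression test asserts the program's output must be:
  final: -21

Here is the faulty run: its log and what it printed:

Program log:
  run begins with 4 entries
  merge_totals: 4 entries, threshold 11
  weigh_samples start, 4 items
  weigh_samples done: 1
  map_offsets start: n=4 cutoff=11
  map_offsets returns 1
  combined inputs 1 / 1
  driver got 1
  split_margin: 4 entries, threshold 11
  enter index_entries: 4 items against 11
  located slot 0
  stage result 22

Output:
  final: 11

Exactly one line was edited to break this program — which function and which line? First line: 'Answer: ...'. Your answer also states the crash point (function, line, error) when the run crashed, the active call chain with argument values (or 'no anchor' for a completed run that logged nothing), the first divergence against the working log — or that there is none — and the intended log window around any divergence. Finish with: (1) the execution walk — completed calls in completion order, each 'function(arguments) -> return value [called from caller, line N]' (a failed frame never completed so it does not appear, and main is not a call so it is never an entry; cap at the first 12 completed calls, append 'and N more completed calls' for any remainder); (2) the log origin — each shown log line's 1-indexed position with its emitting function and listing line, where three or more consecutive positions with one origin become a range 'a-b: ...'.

Answer: the defect is in main at line 58.
The tell: Every logged value matches the working version; the printed result is what differs.
Call chain: main.
First divergence: none (the log streams are identical).
Execution walk:
  weigh_samples([11, 10, 5, 3]) -> 1  [called from merge_totals, line 30]
  map_offsets([11, 10, 5, 3], 11) -> 1  [called from merge_totals, line 31]
  merge_totals([11, 10, 5, 3], 11) -> 1  [called from main, line 53]
  index_entries([11, 10, 5, 3], 11) -> 0  [called from split_margin, line 44]
  split_margin([11, 10, 5, 3], 11) -> 22  [called from main, line 55]
Origin of each log line:
  1: from main, line 52
  2: from merge_totals, line 29
  3: from weigh_samples, line 2
  4: from weigh_samples, line 7
  5: from map_offsets, line 11
  6: from map_offsets, line 16
  7: from merge_totals, line 32
  8: from main, line 54
  9: from split_margin, line 43
  10: from index_entries, line 37
  11: from split_margin, line 45
  12: from main, line 56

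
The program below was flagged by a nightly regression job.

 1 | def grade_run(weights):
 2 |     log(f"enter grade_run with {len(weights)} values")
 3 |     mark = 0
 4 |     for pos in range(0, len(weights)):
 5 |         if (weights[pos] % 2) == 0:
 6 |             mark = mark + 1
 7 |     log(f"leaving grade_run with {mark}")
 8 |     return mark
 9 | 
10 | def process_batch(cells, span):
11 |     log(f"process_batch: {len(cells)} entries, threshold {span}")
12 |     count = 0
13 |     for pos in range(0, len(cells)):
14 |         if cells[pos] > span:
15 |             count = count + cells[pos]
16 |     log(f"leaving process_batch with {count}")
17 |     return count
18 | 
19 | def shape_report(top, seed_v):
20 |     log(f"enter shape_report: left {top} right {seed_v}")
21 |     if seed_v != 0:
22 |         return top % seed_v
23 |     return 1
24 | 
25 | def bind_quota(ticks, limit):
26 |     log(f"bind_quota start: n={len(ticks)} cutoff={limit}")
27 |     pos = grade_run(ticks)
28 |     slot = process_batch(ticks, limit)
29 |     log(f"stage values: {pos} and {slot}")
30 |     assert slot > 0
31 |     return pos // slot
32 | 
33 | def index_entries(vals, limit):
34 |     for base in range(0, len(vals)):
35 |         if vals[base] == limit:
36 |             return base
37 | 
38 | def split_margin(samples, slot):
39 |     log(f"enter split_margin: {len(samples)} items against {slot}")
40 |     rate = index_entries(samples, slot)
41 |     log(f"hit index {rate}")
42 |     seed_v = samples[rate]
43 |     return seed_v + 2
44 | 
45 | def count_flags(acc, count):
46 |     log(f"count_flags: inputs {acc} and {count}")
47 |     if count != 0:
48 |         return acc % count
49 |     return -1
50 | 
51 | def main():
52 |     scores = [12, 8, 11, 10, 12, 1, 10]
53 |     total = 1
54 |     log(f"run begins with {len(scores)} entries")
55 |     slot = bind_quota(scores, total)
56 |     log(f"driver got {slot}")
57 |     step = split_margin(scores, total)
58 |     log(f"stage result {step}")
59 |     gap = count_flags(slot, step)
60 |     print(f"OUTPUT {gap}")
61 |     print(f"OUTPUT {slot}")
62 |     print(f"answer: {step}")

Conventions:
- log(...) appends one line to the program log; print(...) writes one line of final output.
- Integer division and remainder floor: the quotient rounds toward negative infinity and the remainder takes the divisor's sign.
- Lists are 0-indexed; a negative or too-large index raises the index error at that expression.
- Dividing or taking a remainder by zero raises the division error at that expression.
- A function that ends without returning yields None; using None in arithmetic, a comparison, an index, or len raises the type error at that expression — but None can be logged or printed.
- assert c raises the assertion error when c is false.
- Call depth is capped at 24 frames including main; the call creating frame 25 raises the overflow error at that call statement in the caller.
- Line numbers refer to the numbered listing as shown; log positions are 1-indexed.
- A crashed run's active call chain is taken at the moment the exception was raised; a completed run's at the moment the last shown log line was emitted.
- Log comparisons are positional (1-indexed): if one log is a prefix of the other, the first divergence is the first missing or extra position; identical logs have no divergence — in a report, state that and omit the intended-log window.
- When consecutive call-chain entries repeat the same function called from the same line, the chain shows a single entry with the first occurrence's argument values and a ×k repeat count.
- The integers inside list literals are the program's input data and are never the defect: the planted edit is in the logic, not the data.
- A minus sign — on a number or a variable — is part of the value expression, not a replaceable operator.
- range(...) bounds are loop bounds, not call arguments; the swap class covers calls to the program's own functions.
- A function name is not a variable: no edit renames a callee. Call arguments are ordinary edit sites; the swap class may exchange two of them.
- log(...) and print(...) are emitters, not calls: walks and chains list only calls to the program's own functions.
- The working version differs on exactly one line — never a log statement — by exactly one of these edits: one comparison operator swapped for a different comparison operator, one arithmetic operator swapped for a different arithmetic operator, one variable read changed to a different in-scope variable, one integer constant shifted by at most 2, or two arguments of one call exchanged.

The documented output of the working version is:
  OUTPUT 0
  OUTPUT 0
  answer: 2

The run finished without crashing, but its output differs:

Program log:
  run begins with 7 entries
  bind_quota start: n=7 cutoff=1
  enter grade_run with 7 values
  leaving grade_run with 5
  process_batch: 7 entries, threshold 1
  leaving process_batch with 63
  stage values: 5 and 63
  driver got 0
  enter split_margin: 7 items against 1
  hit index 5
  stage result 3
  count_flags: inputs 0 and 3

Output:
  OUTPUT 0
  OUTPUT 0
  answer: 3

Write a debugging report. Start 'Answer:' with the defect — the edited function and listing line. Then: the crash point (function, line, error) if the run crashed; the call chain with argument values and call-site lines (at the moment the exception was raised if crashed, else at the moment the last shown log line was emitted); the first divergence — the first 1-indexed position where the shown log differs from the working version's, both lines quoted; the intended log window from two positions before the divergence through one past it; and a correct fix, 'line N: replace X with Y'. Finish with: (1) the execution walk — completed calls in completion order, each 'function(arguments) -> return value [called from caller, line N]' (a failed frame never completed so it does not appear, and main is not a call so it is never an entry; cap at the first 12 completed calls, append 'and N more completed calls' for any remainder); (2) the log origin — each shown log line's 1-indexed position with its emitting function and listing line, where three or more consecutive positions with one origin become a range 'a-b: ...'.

Answer: the defect is in split_margin at line 43.
The tell: At log position 11 the runs split — shown 'stage result 3', but the working version logs 'stage result 2'.
Call chain: main -> count_flags(0, 3) (called at line 59).
First divergence: position 11; shown 'stage result 3' vs intended 'stage result 2'.
Intended log window:
  9: enter split_margin: 7 items against 1
  10: hit index 5
  11: stage result 2
  12: count_flags: inputs 0 and 2
Execution walk:
  grade_run([12, 8, 11, 10, 12, 1, 10]) -> 5  [called from bind_quota, line 27]
  process_batch([12, 8, 11, 10, 12, 1, 10], 1) -> 63  [called from bind_quota, line 28]
  bind_quota([12, 8, 11, 10, 12, 1, 10], 1) -> 0  [called from main, line 55]
  index_entries([12, 8, 11, 10, 12, 1, 10], 1) -> 5  [called from split_margin, line 40]
  split_margin([12, 8, 11, 10, 12, 1, 10], 1) -> 3  [called from main, line 57]
  count_flags(0, 3) -> 0  [called from main, line 59]
Log line origins:
  1: from main, line 54
  2: from bind_quota, line 26
  3: from grade_run, line 2
  4: from grade_run, line 7
  5: from process_batch, line 11
  6: from process_batch, line 16
  7: from bind_quota, line 29
  8: from main, line 56
  9: from split_margin, line 39
  10: from split_margin, line 41
  11: from main, line 58
  12: from count_flags, line 46
A correct fix: line 43: replace `+` with `*`.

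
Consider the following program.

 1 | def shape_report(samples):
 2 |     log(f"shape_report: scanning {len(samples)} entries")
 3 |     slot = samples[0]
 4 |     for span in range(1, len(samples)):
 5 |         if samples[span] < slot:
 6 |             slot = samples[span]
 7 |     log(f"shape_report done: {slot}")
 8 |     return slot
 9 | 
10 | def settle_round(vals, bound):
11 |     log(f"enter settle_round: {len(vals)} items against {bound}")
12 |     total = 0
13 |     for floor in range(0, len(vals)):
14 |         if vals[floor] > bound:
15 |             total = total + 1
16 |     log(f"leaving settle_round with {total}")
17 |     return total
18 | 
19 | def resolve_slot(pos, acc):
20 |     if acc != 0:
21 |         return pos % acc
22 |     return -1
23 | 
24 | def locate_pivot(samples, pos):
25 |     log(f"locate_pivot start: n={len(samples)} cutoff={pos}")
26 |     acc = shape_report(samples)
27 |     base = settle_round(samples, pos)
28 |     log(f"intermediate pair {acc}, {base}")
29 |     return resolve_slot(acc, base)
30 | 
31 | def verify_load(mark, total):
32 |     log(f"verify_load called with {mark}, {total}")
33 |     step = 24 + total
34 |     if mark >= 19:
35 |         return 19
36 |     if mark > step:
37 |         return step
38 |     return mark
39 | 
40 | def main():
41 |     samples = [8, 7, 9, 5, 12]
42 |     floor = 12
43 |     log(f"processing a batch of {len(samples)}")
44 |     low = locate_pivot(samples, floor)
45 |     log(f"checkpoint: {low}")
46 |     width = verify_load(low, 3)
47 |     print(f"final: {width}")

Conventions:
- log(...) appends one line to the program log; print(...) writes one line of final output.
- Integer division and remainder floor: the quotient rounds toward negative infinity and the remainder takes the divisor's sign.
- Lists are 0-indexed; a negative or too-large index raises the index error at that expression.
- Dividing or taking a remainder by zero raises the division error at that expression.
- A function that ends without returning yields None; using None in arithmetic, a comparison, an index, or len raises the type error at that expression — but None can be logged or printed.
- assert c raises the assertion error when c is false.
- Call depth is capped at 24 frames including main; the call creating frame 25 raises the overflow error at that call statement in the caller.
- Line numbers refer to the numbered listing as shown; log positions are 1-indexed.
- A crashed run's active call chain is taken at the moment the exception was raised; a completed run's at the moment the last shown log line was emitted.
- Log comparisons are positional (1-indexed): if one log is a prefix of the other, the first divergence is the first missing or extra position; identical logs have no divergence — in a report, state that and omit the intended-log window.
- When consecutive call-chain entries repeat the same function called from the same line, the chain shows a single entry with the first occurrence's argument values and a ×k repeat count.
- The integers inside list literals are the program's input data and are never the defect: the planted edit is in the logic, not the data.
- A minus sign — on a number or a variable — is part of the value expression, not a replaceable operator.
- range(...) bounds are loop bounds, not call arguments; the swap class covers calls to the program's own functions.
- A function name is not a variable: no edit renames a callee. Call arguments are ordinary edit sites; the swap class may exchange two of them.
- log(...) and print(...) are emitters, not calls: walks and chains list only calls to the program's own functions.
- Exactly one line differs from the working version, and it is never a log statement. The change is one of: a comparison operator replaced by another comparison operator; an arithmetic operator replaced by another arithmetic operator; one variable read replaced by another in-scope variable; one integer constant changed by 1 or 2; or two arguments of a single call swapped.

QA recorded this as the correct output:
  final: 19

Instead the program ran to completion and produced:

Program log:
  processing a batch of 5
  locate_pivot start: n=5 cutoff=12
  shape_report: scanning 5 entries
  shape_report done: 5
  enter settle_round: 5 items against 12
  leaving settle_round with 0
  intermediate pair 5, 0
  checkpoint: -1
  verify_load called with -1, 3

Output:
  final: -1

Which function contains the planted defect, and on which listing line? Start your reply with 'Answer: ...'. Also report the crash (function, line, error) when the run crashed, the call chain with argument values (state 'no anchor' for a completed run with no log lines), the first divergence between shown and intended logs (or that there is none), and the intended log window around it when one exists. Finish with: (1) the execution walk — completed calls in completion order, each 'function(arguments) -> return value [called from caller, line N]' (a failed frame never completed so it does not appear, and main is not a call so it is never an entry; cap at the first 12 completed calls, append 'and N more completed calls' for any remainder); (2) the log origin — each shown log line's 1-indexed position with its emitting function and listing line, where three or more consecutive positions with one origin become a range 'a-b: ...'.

Answer: the defect is in verify_load at line 34.
Key observation: Every logged value matches the working version; the printed result is what differs.
Call chain: main -> verify_load(-1, 3) (called at line 46).
First divergence: none (the log streams are identical).
Execution walk:
  shape_report([8, 7, 9, 5, 12]) -> 5  [called from locate_pivot, line 26]
  settle_round([8, 7, 9, 5, 12], 12) -> 0  [called from locate_pivot, line 27]
  resolve_slot(5, 0) -> -1  [called from locate_pivot, line 29]
  locate_pivot([8, 7, 9, 5, 12], 12) -> -1  [called from main, line 44]
  verify_load(-1, 3) -> -1  [called from main, line 46]
Log origins:
  1 — main, line 43
  2 — locate_pivot, line 25
  3 — shape_report, line 2
  4 — shape_report, line 7
  5 — settle_round, line 11
  6 — settle_round, line 16
  7 — locate_pivot, line 28
  8 — main, line 45
  9 — verify_load, line 32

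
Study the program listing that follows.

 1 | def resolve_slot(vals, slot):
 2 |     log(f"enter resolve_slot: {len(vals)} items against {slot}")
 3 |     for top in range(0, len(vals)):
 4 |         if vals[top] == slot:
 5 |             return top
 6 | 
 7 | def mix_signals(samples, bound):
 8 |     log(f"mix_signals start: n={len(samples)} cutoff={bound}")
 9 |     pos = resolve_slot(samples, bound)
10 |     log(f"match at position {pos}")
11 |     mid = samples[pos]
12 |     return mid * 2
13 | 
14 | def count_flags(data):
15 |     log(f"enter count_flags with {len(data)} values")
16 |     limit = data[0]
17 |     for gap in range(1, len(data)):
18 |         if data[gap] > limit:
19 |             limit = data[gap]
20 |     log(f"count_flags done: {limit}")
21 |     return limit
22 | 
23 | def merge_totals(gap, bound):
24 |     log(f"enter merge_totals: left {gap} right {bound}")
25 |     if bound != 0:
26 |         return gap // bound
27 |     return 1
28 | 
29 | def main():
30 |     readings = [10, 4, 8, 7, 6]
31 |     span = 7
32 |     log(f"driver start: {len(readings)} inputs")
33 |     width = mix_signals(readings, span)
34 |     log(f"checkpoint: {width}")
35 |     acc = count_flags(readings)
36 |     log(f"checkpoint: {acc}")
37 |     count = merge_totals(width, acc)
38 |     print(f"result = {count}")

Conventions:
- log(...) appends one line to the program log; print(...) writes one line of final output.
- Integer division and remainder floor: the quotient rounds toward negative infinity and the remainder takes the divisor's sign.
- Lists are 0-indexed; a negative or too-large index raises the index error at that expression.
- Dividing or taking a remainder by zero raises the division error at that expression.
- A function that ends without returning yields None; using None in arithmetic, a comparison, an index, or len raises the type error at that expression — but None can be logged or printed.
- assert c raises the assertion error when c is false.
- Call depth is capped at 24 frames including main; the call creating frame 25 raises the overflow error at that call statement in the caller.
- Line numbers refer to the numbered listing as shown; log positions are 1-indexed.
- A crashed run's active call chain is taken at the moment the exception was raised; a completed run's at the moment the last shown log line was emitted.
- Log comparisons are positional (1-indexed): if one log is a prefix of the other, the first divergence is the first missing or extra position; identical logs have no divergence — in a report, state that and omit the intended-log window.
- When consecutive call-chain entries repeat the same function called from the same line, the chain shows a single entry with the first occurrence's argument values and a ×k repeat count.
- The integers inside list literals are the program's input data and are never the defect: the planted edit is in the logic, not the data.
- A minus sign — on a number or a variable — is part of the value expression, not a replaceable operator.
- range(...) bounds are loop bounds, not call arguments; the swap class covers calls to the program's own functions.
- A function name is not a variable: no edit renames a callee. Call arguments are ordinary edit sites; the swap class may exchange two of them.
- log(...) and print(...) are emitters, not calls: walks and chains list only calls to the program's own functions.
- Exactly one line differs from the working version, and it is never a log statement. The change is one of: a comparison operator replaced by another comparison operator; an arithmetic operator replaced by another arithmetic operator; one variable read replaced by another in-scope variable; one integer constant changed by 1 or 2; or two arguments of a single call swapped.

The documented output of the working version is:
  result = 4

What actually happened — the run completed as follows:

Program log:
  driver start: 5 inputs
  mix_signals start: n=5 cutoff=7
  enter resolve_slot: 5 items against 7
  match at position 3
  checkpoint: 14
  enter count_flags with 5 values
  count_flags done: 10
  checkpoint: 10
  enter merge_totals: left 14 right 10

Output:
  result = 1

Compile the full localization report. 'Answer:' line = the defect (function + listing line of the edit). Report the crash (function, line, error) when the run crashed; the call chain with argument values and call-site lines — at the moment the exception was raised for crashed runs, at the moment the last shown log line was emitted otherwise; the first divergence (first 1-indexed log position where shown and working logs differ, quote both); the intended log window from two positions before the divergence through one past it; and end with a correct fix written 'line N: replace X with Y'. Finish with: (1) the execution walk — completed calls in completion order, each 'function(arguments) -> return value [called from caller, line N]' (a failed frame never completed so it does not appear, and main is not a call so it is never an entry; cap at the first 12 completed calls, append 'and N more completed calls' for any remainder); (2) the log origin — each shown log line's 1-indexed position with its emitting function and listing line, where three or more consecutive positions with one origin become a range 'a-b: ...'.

Answer: the defect is in merge_totals at line 26.
Core observation: Nothing in the log betrays the bug — only the output does.
Call chain: main -> merge_totals(14, 10) (called at line 37).
First divergence: none (the log streams are identical).
Execution walk:
  resolve_slot([10, 4, 8, 7, 6], 7) -> 3  [called from mix_signals, line 9]
  mix_signals([10, 4, 8, 7, 6], 7) -> 14  [called from main, line 33]
  count_flags([10, 4, 8, 7, 6]) -> 10  [called from main, line 35]
  merge_totals(14, 10) -> 1  [called from main, line 37]
Log line origins:
  1: from main, line 32
  2: from mix_signals, line 8
  3: from resolve_slot, line 2
  4: from mix_signals, line 10
  5: from main, line 34
  6: from count_flags, line 15
  7: from count_flags, line 20
  8: from main, line 36
  9: from merge_totals, line 24
A correct fix: line 26: replace `//` with `%`.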